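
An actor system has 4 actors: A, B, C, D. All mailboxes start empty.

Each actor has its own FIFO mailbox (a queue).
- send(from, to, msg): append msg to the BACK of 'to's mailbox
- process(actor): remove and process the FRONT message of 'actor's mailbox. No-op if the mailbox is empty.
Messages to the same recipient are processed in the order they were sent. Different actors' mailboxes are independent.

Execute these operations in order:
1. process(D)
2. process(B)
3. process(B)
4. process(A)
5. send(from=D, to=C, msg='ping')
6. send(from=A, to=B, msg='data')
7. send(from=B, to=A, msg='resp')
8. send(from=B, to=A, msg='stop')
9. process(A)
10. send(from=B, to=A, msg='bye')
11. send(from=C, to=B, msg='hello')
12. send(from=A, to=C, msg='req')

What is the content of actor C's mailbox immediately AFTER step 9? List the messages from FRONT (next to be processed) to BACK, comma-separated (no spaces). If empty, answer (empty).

After 1 (process(D)): A:[] B:[] C:[] D:[]
After 2 (process(B)): A:[] B:[] C:[] D:[]
After 3 (process(B)): A:[] B:[] C:[] D:[]
After 4 (process(A)): A:[] B:[] C:[] D:[]
After 5 (send(from=D, to=C, msg='ping')): A:[] B:[] C:[ping] D:[]
After 6 (send(from=A, to=B, msg='data')): A:[] B:[data] C:[ping] D:[]
After 7 (send(from=B, to=A, msg='resp')): A:[resp] B:[data] C:[ping] D:[]
After 8 (send(from=B, to=A, msg='stop')): A:[resp,stop] B:[data] C:[ping] D:[]
After 9 (process(A)): A:[stop] B:[data] C:[ping] D:[]

ping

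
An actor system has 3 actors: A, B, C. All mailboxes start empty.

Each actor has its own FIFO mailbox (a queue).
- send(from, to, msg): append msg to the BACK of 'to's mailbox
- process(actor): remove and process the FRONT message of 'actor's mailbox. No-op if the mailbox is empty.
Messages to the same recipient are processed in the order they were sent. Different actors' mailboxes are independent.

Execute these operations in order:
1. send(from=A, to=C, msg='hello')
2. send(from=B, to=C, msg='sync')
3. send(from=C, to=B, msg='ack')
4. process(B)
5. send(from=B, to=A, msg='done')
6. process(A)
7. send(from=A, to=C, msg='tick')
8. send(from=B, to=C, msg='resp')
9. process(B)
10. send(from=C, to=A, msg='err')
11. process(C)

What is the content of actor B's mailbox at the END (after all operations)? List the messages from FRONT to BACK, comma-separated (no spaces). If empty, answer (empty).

After 1 (send(from=A, to=C, msg='hello')): A:[] B:[] C:[hello]
After 2 (send(from=B, to=C, msg='sync')): A:[] B:[] C:[hello,sync]
After 3 (send(from=C, to=B, msg='ack')): A:[] B:[ack] C:[hello,sync]
After 4 (process(B)): A:[] B:[] C:[hello,sync]
After 5 (send(from=B, to=A, msg='done')): A:[done] B:[] C:[hello,sync]
After 6 (process(A)): A:[] B:[] C:[hello,sync]
After 7 (send(from=A, to=C, msg='tick')): A:[] B:[] C:[hello,sync,tick]
After 8 (send(from=B, to=C, msg='resp')): A:[] B:[] C:[hello,sync,tick,resp]
After 9 (process(B)): A:[] B:[] C:[hello,sync,tick,resp]
After 10 (send(from=C, to=A, msg='err')): A:[err] B:[] C:[hello,sync,tick,resp]
After 11 (process(C)): A:[err] B:[] C:[sync,tick,resp]

Answer: (empty)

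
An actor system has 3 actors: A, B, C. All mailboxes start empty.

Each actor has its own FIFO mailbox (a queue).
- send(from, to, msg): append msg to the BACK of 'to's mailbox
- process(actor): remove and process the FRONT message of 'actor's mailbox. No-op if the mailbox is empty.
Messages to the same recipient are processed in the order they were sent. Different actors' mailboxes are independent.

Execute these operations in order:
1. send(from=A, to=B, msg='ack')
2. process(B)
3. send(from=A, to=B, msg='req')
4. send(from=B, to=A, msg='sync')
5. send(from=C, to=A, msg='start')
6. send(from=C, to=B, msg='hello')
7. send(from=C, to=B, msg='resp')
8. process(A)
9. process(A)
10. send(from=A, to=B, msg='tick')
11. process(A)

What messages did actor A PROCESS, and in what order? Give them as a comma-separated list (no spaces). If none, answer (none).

After 1 (send(from=A, to=B, msg='ack')): A:[] B:[ack] C:[]
After 2 (process(B)): A:[] B:[] C:[]
After 3 (send(from=A, to=B, msg='req')): A:[] B:[req] C:[]
After 4 (send(from=B, to=A, msg='sync')): A:[sync] B:[req] C:[]
After 5 (send(from=C, to=A, msg='start')): A:[sync,start] B:[req] C:[]
After 6 (send(from=C, to=B, msg='hello')): A:[sync,start] B:[req,hello] C:[]
After 7 (send(from=C, to=B, msg='resp')): A:[sync,start] B:[req,hello,resp] C:[]
After 8 (process(A)): A:[start] B:[req,hello,resp] C:[]
After 9 (process(A)): A:[] B:[req,hello,resp] C:[]
After 10 (send(from=A, to=B, msg='tick')): A:[] B:[req,hello,resp,tick] C:[]
After 11 (process(A)): A:[] B:[req,hello,resp,tick] C:[]

Answer: sync,start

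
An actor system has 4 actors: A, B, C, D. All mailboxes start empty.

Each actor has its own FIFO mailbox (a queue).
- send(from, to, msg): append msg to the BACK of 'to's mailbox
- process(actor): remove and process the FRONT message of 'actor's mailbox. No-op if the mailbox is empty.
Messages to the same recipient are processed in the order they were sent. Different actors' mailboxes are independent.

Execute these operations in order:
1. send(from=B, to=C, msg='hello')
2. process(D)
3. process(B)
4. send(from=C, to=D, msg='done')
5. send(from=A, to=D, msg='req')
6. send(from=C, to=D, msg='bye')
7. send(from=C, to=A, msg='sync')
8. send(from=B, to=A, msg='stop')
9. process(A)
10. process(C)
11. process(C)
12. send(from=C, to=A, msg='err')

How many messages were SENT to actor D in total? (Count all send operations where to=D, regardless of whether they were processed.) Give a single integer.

Answer: 3

Derivation:
After 1 (send(from=B, to=C, msg='hello')): A:[] B:[] C:[hello] D:[]
After 2 (process(D)): A:[] B:[] C:[hello] D:[]
After 3 (process(B)): A:[] B:[] C:[hello] D:[]
After 4 (send(from=C, to=D, msg='done')): A:[] B:[] C:[hello] D:[done]
After 5 (send(from=A, to=D, msg='req')): A:[] B:[] C:[hello] D:[done,req]
After 6 (send(from=C, to=D, msg='bye')): A:[] B:[] C:[hello] D:[done,req,bye]
After 7 (send(from=C, to=A, msg='sync')): A:[sync] B:[] C:[hello] D:[done,req,bye]
After 8 (send(from=B, to=A, msg='stop')): A:[sync,stop] B:[] C:[hello] D:[done,req,bye]
After 9 (process(A)): A:[stop] B:[] C:[hello] D:[done,req,bye]
After 10 (process(C)): A:[stop] B:[] C:[] D:[done,req,bye]
After 11 (process(C)): A:[stop] B:[] C:[] D:[done,req,bye]
After 12 (send(from=C, to=A, msg='err')): A:[stop,err] B:[] C:[] D:[done,req,bye]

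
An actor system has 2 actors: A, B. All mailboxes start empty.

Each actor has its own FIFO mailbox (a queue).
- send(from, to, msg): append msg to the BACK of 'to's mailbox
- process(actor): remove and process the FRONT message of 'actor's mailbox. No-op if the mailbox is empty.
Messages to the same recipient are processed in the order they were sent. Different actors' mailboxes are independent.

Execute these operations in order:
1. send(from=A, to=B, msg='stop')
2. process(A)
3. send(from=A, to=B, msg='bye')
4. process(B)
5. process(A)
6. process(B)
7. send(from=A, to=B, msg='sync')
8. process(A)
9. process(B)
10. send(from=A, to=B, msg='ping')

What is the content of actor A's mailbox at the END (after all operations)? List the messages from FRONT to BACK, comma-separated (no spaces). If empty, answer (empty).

Answer: (empty)

Derivation:
After 1 (send(from=A, to=B, msg='stop')): A:[] B:[stop]
After 2 (process(A)): A:[] B:[stop]
After 3 (send(from=A, to=B, msg='bye')): A:[] B:[stop,bye]
After 4 (process(B)): A:[] B:[bye]
After 5 (process(A)): A:[] B:[bye]
After 6 (process(B)): A:[] B:[]
After 7 (send(from=A, to=B, msg='sync')): A:[] B:[sync]
After 8 (process(A)): A:[] B:[sync]
After 9 (process(B)): A:[] B:[]
After 10 (send(from=A, to=B, msg='ping')): A:[] B:[ping]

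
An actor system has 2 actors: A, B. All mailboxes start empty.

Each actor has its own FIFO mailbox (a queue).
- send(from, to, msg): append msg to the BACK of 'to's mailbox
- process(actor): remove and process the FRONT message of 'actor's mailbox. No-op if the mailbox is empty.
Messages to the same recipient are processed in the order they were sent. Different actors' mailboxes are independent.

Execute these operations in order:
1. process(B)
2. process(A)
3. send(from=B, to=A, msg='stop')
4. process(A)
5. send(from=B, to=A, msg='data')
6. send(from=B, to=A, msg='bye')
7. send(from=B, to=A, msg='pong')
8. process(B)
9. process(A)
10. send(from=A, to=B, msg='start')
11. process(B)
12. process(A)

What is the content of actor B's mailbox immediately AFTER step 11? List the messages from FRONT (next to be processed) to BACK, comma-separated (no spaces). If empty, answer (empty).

After 1 (process(B)): A:[] B:[]
After 2 (process(A)): A:[] B:[]
After 3 (send(from=B, to=A, msg='stop')): A:[stop] B:[]
After 4 (process(A)): A:[] B:[]
After 5 (send(from=B, to=A, msg='data')): A:[data] B:[]
After 6 (send(from=B, to=A, msg='bye')): A:[data,bye] B:[]
After 7 (send(from=B, to=A, msg='pong')): A:[data,bye,pong] B:[]
After 8 (process(B)): A:[data,bye,pong] B:[]
After 9 (process(A)): A:[bye,pong] B:[]
After 10 (send(from=A, to=B, msg='start')): A:[bye,pong] B:[start]
After 11 (process(B)): A:[bye,pong] B:[]

(empty)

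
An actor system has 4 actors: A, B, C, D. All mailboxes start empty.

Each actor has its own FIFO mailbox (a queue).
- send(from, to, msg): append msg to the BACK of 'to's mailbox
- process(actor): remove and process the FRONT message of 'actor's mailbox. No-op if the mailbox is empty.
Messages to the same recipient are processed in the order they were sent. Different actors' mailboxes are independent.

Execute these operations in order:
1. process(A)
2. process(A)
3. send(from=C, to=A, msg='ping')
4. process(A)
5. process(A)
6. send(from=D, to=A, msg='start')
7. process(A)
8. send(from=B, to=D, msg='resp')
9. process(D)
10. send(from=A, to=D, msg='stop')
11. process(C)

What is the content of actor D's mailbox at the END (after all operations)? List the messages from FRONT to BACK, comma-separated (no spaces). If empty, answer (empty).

After 1 (process(A)): A:[] B:[] C:[] D:[]
After 2 (process(A)): A:[] B:[] C:[] D:[]
After 3 (send(from=C, to=A, msg='ping')): A:[ping] B:[] C:[] D:[]
After 4 (process(A)): A:[] B:[] C:[] D:[]
After 5 (process(A)): A:[] B:[] C:[] D:[]
After 6 (send(from=D, to=A, msg='start')): A:[start] B:[] C:[] D:[]
After 7 (process(A)): A:[] B:[] C:[] D:[]
After 8 (send(from=B, to=D, msg='resp')): A:[] B:[] C:[] D:[resp]
After 9 (process(D)): A:[] B:[] C:[] D:[]
After 10 (send(from=A, to=D, msg='stop')): A:[] B:[] C:[] D:[stop]
After 11 (process(C)): A:[] B:[] C:[] D:[stop]

Answer: stop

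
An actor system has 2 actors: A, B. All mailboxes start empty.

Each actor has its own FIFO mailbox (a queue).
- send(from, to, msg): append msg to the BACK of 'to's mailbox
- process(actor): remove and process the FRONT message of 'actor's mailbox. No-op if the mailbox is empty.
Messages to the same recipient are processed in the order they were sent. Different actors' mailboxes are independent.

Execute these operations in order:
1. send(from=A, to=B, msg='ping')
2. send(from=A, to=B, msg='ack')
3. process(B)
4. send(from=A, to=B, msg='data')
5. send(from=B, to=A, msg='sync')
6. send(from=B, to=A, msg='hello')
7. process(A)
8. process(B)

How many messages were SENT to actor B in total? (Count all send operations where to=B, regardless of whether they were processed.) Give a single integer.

Answer: 3

Derivation:
After 1 (send(from=A, to=B, msg='ping')): A:[] B:[ping]
After 2 (send(from=A, to=B, msg='ack')): A:[] B:[ping,ack]
After 3 (process(B)): A:[] B:[ack]
After 4 (send(from=A, to=B, msg='data')): A:[] B:[ack,data]
After 5 (send(from=B, to=A, msg='sync')): A:[sync] B:[ack,data]
After 6 (send(from=B, to=A, msg='hello')): A:[sync,hello] B:[ack,data]
After 7 (process(A)): A:[hello] B:[ack,data]
After 8 (process(B)): A:[hello] B:[data]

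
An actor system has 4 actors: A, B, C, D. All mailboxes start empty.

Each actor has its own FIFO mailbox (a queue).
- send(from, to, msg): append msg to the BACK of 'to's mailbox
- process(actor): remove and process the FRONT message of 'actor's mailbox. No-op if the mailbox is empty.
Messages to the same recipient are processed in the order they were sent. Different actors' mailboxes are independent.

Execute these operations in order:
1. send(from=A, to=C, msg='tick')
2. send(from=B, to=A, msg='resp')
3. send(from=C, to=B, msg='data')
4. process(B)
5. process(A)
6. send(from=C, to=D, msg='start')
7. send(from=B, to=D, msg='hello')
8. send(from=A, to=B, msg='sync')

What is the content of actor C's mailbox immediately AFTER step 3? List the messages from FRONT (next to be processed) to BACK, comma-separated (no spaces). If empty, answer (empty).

After 1 (send(from=A, to=C, msg='tick')): A:[] B:[] C:[tick] D:[]
After 2 (send(from=B, to=A, msg='resp')): A:[resp] B:[] C:[tick] D:[]
After 3 (send(from=C, to=B, msg='data')): A:[resp] B:[data] C:[tick] D:[]

tick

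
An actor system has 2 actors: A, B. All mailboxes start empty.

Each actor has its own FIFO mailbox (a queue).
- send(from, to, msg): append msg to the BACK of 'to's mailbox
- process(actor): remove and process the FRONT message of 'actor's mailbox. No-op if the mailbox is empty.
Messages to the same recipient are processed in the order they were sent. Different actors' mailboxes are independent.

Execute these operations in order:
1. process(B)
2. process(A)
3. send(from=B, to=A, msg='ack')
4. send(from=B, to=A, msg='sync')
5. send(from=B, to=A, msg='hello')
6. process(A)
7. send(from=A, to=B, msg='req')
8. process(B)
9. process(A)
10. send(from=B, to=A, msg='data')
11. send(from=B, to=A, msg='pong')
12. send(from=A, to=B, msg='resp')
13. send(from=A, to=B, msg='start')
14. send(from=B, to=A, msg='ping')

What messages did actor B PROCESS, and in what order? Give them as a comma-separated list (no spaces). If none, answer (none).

Answer: req

Derivation:
After 1 (process(B)): A:[] B:[]
After 2 (process(A)): A:[] B:[]
After 3 (send(from=B, to=A, msg='ack')): A:[ack] B:[]
After 4 (send(from=B, to=A, msg='sync')): A:[ack,sync] B:[]
After 5 (send(from=B, to=A, msg='hello')): A:[ack,sync,hello] B:[]
After 6 (process(A)): A:[sync,hello] B:[]
After 7 (send(from=A, to=B, msg='req')): A:[sync,hello] B:[req]
After 8 (process(B)): A:[sync,hello] B:[]
After 9 (process(A)): A:[hello] B:[]
After 10 (send(from=B, to=A, msg='data')): A:[hello,data] B:[]
After 11 (send(from=B, to=A, msg='pong')): A:[hello,data,pong] B:[]
After 12 (send(from=A, to=B, msg='resp')): A:[hello,data,pong] B:[resp]
After 13 (send(from=A, to=B, msg='start')): A:[hello,data,pong] B:[resp,start]
After 14 (send(from=B, to=A, msg='ping')): A:[hello,data,pong,ping] B:[resp,start]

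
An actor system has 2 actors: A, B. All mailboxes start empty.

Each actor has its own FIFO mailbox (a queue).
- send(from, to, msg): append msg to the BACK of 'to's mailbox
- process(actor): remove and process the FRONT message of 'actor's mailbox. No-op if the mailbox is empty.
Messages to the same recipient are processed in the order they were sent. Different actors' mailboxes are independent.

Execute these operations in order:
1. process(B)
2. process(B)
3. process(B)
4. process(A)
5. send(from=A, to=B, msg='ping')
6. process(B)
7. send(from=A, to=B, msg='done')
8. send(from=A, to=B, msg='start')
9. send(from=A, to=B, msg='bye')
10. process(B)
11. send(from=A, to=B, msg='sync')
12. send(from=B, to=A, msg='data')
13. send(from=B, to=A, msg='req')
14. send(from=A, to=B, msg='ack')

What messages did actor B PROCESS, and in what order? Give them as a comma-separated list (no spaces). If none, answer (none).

Answer: ping,done

Derivation:
After 1 (process(B)): A:[] B:[]
After 2 (process(B)): A:[] B:[]
After 3 (process(B)): A:[] B:[]
After 4 (process(A)): A:[] B:[]
After 5 (send(from=A, to=B, msg='ping')): A:[] B:[ping]
After 6 (process(B)): A:[] B:[]
After 7 (send(from=A, to=B, msg='done')): A:[] B:[done]
After 8 (send(from=A, to=B, msg='start')): A:[] B:[done,start]
After 9 (send(from=A, to=B, msg='bye')): A:[] B:[done,start,bye]
After 10 (process(B)): A:[] B:[start,bye]
After 11 (send(from=A, to=B, msg='sync')): A:[] B:[start,bye,sync]
After 12 (send(from=B, to=A, msg='data')): A:[data] B:[start,bye,sync]
After 13 (send(from=B, to=A, msg='req')): A:[data,req] B:[start,bye,sync]
After 14 (send(from=A, to=B, msg='ack')): A:[data,req] B:[start,bye,sync,ack]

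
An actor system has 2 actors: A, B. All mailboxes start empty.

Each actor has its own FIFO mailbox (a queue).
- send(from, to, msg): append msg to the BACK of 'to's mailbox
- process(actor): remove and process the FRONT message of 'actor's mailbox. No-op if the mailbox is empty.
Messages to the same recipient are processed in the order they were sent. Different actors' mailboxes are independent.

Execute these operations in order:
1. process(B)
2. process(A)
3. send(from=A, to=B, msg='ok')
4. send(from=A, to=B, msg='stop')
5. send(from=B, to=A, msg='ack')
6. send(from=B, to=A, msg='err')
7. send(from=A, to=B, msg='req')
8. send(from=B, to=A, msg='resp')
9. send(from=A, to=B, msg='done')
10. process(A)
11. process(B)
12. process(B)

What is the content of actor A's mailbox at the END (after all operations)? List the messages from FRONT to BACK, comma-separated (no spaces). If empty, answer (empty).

After 1 (process(B)): A:[] B:[]
After 2 (process(A)): A:[] B:[]
After 3 (send(from=A, to=B, msg='ok')): A:[] B:[ok]
After 4 (send(from=A, to=B, msg='stop')): A:[] B:[ok,stop]
After 5 (send(from=B, to=A, msg='ack')): A:[ack] B:[ok,stop]
After 6 (send(from=B, to=A, msg='err')): A:[ack,err] B:[ok,stop]
After 7 (send(from=A, to=B, msg='req')): A:[ack,err] B:[ok,stop,req]
After 8 (send(from=B, to=A, msg='resp')): A:[ack,err,resp] B:[ok,stop,req]
After 9 (send(from=A, to=B, msg='done')): A:[ack,err,resp] B:[ok,stop,req,done]
After 10 (process(A)): A:[err,resp] B:[ok,stop,req,done]
After 11 (process(B)): A:[err,resp] B:[stop,req,done]
After 12 (process(B)): A:[err,resp] B:[req,done]

Answer: err,resp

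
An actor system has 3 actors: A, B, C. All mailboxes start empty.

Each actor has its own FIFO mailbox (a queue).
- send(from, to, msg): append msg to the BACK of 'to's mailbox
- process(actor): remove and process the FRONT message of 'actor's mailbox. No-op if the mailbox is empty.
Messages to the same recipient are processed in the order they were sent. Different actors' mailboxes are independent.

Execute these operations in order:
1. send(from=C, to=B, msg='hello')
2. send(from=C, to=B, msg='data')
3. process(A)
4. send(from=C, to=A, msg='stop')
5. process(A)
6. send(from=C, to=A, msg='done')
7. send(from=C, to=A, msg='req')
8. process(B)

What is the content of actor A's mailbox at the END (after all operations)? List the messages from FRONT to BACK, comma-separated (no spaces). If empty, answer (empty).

After 1 (send(from=C, to=B, msg='hello')): A:[] B:[hello] C:[]
After 2 (send(from=C, to=B, msg='data')): A:[] B:[hello,data] C:[]
After 3 (process(A)): A:[] B:[hello,data] C:[]
After 4 (send(from=C, to=A, msg='stop')): A:[stop] B:[hello,data] C:[]
After 5 (process(A)): A:[] B:[hello,data] C:[]
After 6 (send(from=C, to=A, msg='done')): A:[done] B:[hello,data] C:[]
After 7 (send(from=C, to=A, msg='req')): A:[done,req] B:[hello,data] C:[]
After 8 (process(B)): A:[done,req] B:[data] C:[]

Answer: done,req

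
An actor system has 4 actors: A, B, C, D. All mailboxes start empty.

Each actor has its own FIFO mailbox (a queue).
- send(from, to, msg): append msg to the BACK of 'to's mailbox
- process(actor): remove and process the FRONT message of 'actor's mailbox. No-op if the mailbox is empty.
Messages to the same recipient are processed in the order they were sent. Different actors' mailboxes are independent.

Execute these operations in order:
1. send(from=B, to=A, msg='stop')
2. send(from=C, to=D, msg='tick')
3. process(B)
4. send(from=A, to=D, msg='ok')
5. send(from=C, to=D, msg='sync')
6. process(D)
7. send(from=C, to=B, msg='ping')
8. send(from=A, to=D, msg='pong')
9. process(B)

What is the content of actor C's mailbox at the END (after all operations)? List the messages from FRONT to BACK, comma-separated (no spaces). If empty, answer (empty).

After 1 (send(from=B, to=A, msg='stop')): A:[stop] B:[] C:[] D:[]
After 2 (send(from=C, to=D, msg='tick')): A:[stop] B:[] C:[] D:[tick]
After 3 (process(B)): A:[stop] B:[] C:[] D:[tick]
After 4 (send(from=A, to=D, msg='ok')): A:[stop] B:[] C:[] D:[tick,ok]
After 5 (send(from=C, to=D, msg='sync')): A:[stop] B:[] C:[] D:[tick,ok,sync]
After 6 (process(D)): A:[stop] B:[] C:[] D:[ok,sync]
After 7 (send(from=C, to=B, msg='ping')): A:[stop] B:[ping] C:[] D:[ok,sync]
After 8 (send(from=A, to=D, msg='pong')): A:[stop] B:[ping] C:[] D:[ok,sync,pong]
After 9 (process(B)): A:[stop] B:[] C:[] D:[ok,sync,pong]

Answer: (empty)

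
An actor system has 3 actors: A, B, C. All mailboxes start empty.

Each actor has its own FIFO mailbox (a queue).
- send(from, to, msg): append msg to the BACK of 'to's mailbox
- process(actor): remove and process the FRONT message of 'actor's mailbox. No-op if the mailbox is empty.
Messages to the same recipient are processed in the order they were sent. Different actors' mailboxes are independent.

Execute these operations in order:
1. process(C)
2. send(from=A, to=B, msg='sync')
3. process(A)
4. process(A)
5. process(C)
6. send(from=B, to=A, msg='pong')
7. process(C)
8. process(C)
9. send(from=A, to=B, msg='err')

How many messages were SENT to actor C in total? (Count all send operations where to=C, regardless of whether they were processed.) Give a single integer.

After 1 (process(C)): A:[] B:[] C:[]
After 2 (send(from=A, to=B, msg='sync')): A:[] B:[sync] C:[]
After 3 (process(A)): A:[] B:[sync] C:[]
After 4 (process(A)): A:[] B:[sync] C:[]
After 5 (process(C)): A:[] B:[sync] C:[]
After 6 (send(from=B, to=A, msg='pong')): A:[pong] B:[sync] C:[]
After 7 (process(C)): A:[pong] B:[sync] C:[]
After 8 (process(C)): A:[pong] B:[sync] C:[]
After 9 (send(from=A, to=B, msg='err')): A:[pong] B:[sync,err] C:[]

Answer: 0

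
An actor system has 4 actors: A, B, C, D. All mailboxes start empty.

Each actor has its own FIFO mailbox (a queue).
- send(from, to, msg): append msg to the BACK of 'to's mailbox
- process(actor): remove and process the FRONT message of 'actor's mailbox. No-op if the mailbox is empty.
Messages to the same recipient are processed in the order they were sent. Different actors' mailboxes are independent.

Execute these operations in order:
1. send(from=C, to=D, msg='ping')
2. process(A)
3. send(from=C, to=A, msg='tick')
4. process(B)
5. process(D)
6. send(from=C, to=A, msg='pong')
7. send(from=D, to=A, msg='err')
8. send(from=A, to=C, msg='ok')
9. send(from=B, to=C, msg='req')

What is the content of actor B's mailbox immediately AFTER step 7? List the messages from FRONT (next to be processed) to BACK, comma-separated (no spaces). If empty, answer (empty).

After 1 (send(from=C, to=D, msg='ping')): A:[] B:[] C:[] D:[ping]
After 2 (process(A)): A:[] B:[] C:[] D:[ping]
After 3 (send(from=C, to=A, msg='tick')): A:[tick] B:[] C:[] D:[ping]
After 4 (process(B)): A:[tick] B:[] C:[] D:[ping]
After 5 (process(D)): A:[tick] B:[] C:[] D:[]
After 6 (send(from=C, to=A, msg='pong')): A:[tick,pong] B:[] C:[] D:[]
After 7 (send(from=D, to=A, msg='err')): A:[tick,pong,err] B:[] C:[] D:[]

(empty)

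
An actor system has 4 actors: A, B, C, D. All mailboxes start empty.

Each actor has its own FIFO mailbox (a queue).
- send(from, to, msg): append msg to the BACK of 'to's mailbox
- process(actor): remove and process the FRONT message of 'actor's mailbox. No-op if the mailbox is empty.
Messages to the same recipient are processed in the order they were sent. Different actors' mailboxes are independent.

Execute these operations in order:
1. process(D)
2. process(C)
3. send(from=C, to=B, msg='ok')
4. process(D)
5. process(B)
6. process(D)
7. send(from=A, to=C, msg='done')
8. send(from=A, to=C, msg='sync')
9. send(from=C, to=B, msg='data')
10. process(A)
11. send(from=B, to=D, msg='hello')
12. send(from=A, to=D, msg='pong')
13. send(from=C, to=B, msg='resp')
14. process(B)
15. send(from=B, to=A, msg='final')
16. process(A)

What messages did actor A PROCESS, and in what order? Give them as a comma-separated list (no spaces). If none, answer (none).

After 1 (process(D)): A:[] B:[] C:[] D:[]
After 2 (process(C)): A:[] B:[] C:[] D:[]
After 3 (send(from=C, to=B, msg='ok')): A:[] B:[ok] C:[] D:[]
After 4 (process(D)): A:[] B:[ok] C:[] D:[]
After 5 (process(B)): A:[] B:[] C:[] D:[]
After 6 (process(D)): A:[] B:[] C:[] D:[]
After 7 (send(from=A, to=C, msg='done')): A:[] B:[] C:[done] D:[]
After 8 (send(from=A, to=C, msg='sync')): A:[] B:[] C:[done,sync] D:[]
After 9 (send(from=C, to=B, msg='data')): A:[] B:[data] C:[done,sync] D:[]
After 10 (process(A)): A:[] B:[data] C:[done,sync] D:[]
After 11 (send(from=B, to=D, msg='hello')): A:[] B:[data] C:[done,sync] D:[hello]
After 12 (send(from=A, to=D, msg='pong')): A:[] B:[data] C:[done,sync] D:[hello,pong]
After 13 (send(from=C, to=B, msg='resp')): A:[] B:[data,resp] C:[done,sync] D:[hello,pong]
After 14 (process(B)): A:[] B:[resp] C:[done,sync] D:[hello,pong]
After 15 (send(from=B, to=A, msg='final')): A:[final] B:[resp] C:[done,sync] D:[hello,pong]
After 16 (process(A)): A:[] B:[resp] C:[done,sync] D:[hello,pong]

Answer: final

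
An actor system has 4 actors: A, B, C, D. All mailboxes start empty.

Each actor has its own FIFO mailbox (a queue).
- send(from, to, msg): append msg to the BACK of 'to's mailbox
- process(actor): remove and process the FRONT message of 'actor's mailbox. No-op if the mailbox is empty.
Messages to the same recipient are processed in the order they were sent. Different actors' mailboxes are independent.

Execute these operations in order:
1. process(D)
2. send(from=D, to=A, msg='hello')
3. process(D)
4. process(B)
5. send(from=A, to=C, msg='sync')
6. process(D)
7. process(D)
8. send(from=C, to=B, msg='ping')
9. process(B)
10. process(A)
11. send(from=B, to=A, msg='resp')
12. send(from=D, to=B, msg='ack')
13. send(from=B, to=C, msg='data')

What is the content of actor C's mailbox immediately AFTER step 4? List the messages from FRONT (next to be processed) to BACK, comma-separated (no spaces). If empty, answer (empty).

After 1 (process(D)): A:[] B:[] C:[] D:[]
After 2 (send(from=D, to=A, msg='hello')): A:[hello] B:[] C:[] D:[]
After 3 (process(D)): A:[hello] B:[] C:[] D:[]
After 4 (process(B)): A:[hello] B:[] C:[] D:[]

(empty)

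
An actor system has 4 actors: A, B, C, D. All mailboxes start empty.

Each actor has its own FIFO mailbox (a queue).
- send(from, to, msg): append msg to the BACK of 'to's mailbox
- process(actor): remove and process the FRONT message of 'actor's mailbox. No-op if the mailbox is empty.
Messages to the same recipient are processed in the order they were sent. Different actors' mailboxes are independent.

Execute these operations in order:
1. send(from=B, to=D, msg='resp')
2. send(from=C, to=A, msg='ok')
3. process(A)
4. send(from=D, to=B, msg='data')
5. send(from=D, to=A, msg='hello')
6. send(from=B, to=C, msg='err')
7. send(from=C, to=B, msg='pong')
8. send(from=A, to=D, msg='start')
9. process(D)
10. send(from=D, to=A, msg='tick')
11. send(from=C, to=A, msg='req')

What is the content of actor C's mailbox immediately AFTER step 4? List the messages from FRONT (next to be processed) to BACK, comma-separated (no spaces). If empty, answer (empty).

After 1 (send(from=B, to=D, msg='resp')): A:[] B:[] C:[] D:[resp]
After 2 (send(from=C, to=A, msg='ok')): A:[ok] B:[] C:[] D:[resp]
After 3 (process(A)): A:[] B:[] C:[] D:[resp]
After 4 (send(from=D, to=B, msg='data')): A:[] B:[data] C:[] D:[resp]

(empty)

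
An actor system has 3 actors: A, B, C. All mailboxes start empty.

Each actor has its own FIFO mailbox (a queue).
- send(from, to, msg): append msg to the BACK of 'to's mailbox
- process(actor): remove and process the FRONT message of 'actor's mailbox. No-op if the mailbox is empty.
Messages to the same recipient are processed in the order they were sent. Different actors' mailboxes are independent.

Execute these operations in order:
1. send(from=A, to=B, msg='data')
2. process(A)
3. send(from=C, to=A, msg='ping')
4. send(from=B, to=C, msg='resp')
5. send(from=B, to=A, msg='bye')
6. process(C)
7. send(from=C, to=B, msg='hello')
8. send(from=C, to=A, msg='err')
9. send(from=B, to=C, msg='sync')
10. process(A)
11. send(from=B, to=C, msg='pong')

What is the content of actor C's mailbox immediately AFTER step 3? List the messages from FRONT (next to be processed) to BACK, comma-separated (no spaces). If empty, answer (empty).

After 1 (send(from=A, to=B, msg='data')): A:[] B:[data] C:[]
After 2 (process(A)): A:[] B:[data] C:[]
After 3 (send(from=C, to=A, msg='ping')): A:[ping] B:[data] C:[]

(empty)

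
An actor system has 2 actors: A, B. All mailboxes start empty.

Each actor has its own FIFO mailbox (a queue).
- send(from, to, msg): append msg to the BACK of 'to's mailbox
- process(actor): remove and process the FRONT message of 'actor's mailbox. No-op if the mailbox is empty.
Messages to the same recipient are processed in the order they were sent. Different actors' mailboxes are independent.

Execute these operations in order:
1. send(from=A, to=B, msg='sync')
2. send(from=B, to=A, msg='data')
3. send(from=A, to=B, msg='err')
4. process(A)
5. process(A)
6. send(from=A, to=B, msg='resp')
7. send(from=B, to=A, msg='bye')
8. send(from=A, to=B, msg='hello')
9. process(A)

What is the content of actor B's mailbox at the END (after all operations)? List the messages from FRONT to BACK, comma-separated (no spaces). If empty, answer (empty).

Answer: sync,err,resp,hello

Derivation:
After 1 (send(from=A, to=B, msg='sync')): A:[] B:[sync]
After 2 (send(from=B, to=A, msg='data')): A:[data] B:[sync]
After 3 (send(from=A, to=B, msg='err')): A:[data] B:[sync,err]
After 4 (process(A)): A:[] B:[sync,err]
After 5 (process(A)): A:[] B:[sync,err]
After 6 (send(from=A, to=B, msg='resp')): A:[] B:[sync,err,resp]
After 7 (send(from=B, to=A, msg='bye')): A:[bye] B:[sync,err,resp]
After 8 (send(from=A, to=B, msg='hello')): A:[bye] B:[sync,err,resp,hello]
After 9 (process(A)): A:[] B:[sync,err,resp,hello]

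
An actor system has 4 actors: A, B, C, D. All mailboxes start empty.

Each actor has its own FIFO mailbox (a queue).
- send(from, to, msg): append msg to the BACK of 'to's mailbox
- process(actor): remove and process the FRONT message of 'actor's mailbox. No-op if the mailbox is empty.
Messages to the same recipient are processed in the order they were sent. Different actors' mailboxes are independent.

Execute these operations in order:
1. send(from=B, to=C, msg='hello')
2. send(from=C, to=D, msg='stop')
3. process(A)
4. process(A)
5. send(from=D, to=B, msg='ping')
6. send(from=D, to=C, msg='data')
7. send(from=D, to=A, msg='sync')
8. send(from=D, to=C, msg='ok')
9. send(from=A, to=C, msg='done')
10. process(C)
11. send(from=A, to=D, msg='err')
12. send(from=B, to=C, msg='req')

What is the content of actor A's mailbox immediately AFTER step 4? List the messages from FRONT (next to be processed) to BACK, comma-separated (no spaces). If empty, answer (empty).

After 1 (send(from=B, to=C, msg='hello')): A:[] B:[] C:[hello] D:[]
After 2 (send(from=C, to=D, msg='stop')): A:[] B:[] C:[hello] D:[stop]
After 3 (process(A)): A:[] B:[] C:[hello] D:[stop]
After 4 (process(A)): A:[] B:[] C:[hello] D:[stop]

(empty)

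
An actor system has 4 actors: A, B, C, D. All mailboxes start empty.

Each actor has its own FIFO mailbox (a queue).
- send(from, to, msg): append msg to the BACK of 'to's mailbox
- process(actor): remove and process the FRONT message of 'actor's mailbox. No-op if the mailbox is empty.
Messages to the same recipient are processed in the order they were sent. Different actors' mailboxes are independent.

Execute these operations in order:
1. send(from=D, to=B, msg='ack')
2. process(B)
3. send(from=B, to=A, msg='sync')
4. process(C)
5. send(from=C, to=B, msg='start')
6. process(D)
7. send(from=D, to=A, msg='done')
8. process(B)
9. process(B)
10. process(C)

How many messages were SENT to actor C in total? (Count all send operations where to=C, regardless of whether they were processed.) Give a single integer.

After 1 (send(from=D, to=B, msg='ack')): A:[] B:[ack] C:[] D:[]
After 2 (process(B)): A:[] B:[] C:[] D:[]
After 3 (send(from=B, to=A, msg='sync')): A:[sync] B:[] C:[] D:[]
After 4 (process(C)): A:[sync] B:[] C:[] D:[]
After 5 (send(from=C, to=B, msg='start')): A:[sync] B:[start] C:[] D:[]
After 6 (process(D)): A:[sync] B:[start] C:[] D:[]
After 7 (send(from=D, to=A, msg='done')): A:[sync,done] B:[start] C:[] D:[]
After 8 (process(B)): A:[sync,done] B:[] C:[] D:[]
After 9 (process(B)): A:[sync,done] B:[] C:[] D:[]
After 10 (process(C)): A:[sync,done] B:[] C:[] D:[]

Answer: 0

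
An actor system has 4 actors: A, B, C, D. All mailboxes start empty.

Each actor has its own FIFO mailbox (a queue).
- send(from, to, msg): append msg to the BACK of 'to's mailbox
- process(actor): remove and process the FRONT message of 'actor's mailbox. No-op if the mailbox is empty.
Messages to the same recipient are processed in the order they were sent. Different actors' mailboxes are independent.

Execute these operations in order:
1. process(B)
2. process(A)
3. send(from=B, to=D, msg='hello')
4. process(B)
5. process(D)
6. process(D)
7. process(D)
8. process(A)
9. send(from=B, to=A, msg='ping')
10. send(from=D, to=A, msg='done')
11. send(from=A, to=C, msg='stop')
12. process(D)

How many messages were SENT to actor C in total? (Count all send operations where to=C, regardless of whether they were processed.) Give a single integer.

After 1 (process(B)): A:[] B:[] C:[] D:[]
After 2 (process(A)): A:[] B:[] C:[] D:[]
After 3 (send(from=B, to=D, msg='hello')): A:[] B:[] C:[] D:[hello]
After 4 (process(B)): A:[] B:[] C:[] D:[hello]
After 5 (process(D)): A:[] B:[] C:[] D:[]
After 6 (process(D)): A:[] B:[] C:[] D:[]
After 7 (process(D)): A:[] B:[] C:[] D:[]
After 8 (process(A)): A:[] B:[] C:[] D:[]
After 9 (send(from=B, to=A, msg='ping')): A:[ping] B:[] C:[] D:[]
After 10 (send(from=D, to=A, msg='done')): A:[ping,done] B:[] C:[] D:[]
After 11 (send(from=A, to=C, msg='stop')): A:[ping,done] B:[] C:[stop] D:[]
After 12 (process(D)): A:[ping,done] B:[] C:[stop] D:[]

Answer: 1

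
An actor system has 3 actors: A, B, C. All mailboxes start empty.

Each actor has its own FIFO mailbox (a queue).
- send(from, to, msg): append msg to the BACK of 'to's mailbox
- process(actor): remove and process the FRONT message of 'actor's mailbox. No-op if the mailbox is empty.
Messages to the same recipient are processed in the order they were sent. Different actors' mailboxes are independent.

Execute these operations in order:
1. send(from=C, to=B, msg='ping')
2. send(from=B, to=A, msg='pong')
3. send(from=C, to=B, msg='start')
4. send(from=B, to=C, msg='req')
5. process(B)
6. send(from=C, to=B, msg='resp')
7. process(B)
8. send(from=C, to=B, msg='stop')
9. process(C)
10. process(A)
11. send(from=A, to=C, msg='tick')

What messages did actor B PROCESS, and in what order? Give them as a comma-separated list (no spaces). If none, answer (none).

Answer: ping,start

Derivation:
After 1 (send(from=C, to=B, msg='ping')): A:[] B:[ping] C:[]
After 2 (send(from=B, to=A, msg='pong')): A:[pong] B:[ping] C:[]
After 3 (send(from=C, to=B, msg='start')): A:[pong] B:[ping,start] C:[]
After 4 (send(from=B, to=C, msg='req')): A:[pong] B:[ping,start] C:[req]
After 5 (process(B)): A:[pong] B:[start] C:[req]
After 6 (send(from=C, to=B, msg='resp')): A:[pong] B:[start,resp] C:[req]
After 7 (process(B)): A:[pong] B:[resp] C:[req]
After 8 (send(from=C, to=B, msg='stop')): A:[pong] B:[resp,stop] C:[req]
After 9 (process(C)): A:[pong] B:[resp,stop] C:[]
After 10 (process(A)): A:[] B:[resp,stop] C:[]
After 11 (send(from=A, to=C, msg='tick')): A:[] B:[resp,stop] C:[tick]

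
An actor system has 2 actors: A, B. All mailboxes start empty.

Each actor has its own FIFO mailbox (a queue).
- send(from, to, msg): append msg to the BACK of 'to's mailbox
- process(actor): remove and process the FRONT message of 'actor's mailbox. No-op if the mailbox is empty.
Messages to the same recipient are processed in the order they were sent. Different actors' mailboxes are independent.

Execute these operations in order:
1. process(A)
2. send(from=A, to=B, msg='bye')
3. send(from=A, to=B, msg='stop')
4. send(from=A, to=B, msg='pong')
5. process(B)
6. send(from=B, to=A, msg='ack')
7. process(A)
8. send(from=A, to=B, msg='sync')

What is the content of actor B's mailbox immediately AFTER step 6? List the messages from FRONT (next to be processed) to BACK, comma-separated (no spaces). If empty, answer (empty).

After 1 (process(A)): A:[] B:[]
After 2 (send(from=A, to=B, msg='bye')): A:[] B:[bye]
After 3 (send(from=A, to=B, msg='stop')): A:[] B:[bye,stop]
After 4 (send(from=A, to=B, msg='pong')): A:[] B:[bye,stop,pong]
After 5 (process(B)): A:[] B:[stop,pong]
After 6 (send(from=B, to=A, msg='ack')): A:[ack] B:[stop,pong]

stop,pong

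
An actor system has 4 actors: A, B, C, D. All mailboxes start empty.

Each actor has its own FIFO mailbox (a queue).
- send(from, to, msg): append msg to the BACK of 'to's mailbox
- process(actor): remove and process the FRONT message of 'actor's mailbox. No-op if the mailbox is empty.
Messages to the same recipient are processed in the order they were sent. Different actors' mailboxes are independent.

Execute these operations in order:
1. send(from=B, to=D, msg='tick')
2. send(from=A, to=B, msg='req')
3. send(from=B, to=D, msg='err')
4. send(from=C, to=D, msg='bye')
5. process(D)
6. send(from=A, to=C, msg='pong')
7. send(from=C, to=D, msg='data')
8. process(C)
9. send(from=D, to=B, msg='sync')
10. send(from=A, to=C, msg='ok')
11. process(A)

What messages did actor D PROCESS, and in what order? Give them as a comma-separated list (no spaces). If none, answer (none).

After 1 (send(from=B, to=D, msg='tick')): A:[] B:[] C:[] D:[tick]
After 2 (send(from=A, to=B, msg='req')): A:[] B:[req] C:[] D:[tick]
After 3 (send(from=B, to=D, msg='err')): A:[] B:[req] C:[] D:[tick,err]
After 4 (send(from=C, to=D, msg='bye')): A:[] B:[req] C:[] D:[tick,err,bye]
After 5 (process(D)): A:[] B:[req] C:[] D:[err,bye]
After 6 (send(from=A, to=C, msg='pong')): A:[] B:[req] C:[pong] D:[err,bye]
After 7 (send(from=C, to=D, msg='data')): A:[] B:[req] C:[pong] D:[err,bye,data]
After 8 (process(C)): A:[] B:[req] C:[] D:[err,bye,data]
After 9 (send(from=D, to=B, msg='sync')): A:[] B:[req,sync] C:[] D:[err,bye,data]
After 10 (send(from=A, to=C, msg='ok')): A:[] B:[req,sync] C:[ok] D:[err,bye,data]
After 11 (process(A)): A:[] B:[req,sync] C:[ok] D:[err,bye,data]

Answer: tick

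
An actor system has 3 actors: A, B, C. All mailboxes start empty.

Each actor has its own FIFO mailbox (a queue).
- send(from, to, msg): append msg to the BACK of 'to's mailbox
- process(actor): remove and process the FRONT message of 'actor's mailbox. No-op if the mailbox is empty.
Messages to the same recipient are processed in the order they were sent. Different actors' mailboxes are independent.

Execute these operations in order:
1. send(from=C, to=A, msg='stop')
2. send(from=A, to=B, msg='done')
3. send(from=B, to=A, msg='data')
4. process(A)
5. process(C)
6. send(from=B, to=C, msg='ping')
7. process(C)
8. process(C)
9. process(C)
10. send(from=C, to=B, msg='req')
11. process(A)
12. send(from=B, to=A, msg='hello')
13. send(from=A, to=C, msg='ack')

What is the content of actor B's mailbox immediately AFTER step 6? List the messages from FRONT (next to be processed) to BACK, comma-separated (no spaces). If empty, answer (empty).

After 1 (send(from=C, to=A, msg='stop')): A:[stop] B:[] C:[]
After 2 (send(from=A, to=B, msg='done')): A:[stop] B:[done] C:[]
After 3 (send(from=B, to=A, msg='data')): A:[stop,data] B:[done] C:[]
After 4 (process(A)): A:[data] B:[done] C:[]
After 5 (process(C)): A:[data] B:[done] C:[]
After 6 (send(from=B, to=C, msg='ping')): A:[data] B:[done] C:[ping]

done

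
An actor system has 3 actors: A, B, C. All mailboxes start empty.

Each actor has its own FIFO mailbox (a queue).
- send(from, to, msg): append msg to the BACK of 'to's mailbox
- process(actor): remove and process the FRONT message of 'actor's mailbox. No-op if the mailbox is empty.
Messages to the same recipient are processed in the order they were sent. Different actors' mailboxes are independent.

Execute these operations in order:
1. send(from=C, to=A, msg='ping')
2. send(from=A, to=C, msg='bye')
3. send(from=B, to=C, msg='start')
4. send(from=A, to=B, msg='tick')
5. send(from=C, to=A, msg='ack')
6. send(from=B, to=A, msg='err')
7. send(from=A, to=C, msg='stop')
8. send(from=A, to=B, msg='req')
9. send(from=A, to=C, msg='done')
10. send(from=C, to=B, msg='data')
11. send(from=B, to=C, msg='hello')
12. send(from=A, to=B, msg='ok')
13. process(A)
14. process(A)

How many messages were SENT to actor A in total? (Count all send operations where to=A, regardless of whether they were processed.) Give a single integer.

Answer: 3

Derivation:
After 1 (send(from=C, to=A, msg='ping')): A:[ping] B:[] C:[]
After 2 (send(from=A, to=C, msg='bye')): A:[ping] B:[] C:[bye]
After 3 (send(from=B, to=C, msg='start')): A:[ping] B:[] C:[bye,start]
After 4 (send(from=A, to=B, msg='tick')): A:[ping] B:[tick] C:[bye,start]
After 5 (send(from=C, to=A, msg='ack')): A:[ping,ack] B:[tick] C:[bye,start]
After 6 (send(from=B, to=A, msg='err')): A:[ping,ack,err] B:[tick] C:[bye,start]
After 7 (send(from=A, to=C, msg='stop')): A:[ping,ack,err] B:[tick] C:[bye,start,stop]
After 8 (send(from=A, to=B, msg='req')): A:[ping,ack,err] B:[tick,req] C:[bye,start,stop]
After 9 (send(from=A, to=C, msg='done')): A:[ping,ack,err] B:[tick,req] C:[bye,start,stop,done]
After 10 (send(from=C, to=B, msg='data')): A:[ping,ack,err] B:[tick,req,data] C:[bye,start,stop,done]
After 11 (send(from=B, to=C, msg='hello')): A:[ping,ack,err] B:[tick,req,data] C:[bye,start,stop,done,hello]
After 12 (send(from=A, to=B, msg='ok')): A:[ping,ack,err] B:[tick,req,data,ok] C:[bye,start,stop,done,hello]
After 13 (process(A)): A:[ack,err] B:[tick,req,data,ok] C:[bye,start,stop,done,hello]
After 14 (process(A)): A:[err] B:[tick,req,data,ok] C:[bye,start,stop,done,hello]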